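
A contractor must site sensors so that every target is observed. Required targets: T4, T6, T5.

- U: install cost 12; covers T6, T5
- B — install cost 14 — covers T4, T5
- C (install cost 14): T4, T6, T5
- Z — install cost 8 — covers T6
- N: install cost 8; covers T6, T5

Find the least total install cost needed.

C alone covers T4, T6, T5 — every target.
Total install cost: 14.

14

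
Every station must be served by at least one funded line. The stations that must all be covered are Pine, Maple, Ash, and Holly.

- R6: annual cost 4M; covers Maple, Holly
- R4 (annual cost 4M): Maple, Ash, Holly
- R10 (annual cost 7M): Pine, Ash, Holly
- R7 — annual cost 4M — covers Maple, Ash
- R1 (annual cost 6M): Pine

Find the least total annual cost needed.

10

Choose R4 and R1: together they cover Pine, Maple, Ash, Holly — every station.
Total annual cost: 4 + 6 = 10.
No cover costs less than 10.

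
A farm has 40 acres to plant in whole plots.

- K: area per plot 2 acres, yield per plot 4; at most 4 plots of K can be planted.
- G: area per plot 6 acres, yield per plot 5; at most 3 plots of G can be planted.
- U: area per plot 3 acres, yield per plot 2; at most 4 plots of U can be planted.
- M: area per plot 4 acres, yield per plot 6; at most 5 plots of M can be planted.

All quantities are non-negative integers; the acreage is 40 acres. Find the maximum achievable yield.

Take 4×K, 2×G, and 5×M: area 40 ≤ 40, yield 4·4 + 2·5 + 5·6 = 56.
K has the best ratio (4/2) and is taken to its limit of 4; remaining capacity is filled optimally with the others.

56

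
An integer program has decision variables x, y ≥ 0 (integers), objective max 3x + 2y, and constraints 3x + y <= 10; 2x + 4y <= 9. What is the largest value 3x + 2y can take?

9

The continuous relaxation peaks at (3.1, 0.7) with value 10.70; rounding to a feasible lattice point costs some objective.
(x,y)=(3,0): 3·3+1·0=9≤10, 2·3+4·0=6≤9, objective 9.
(x,y)=(2,1): 3·2+1·1=7≤10, 2·2+4·1=8≤9, objective 8.
(x,y)=(2,0): 3·2+1·0=6≤10, 2·2+4·0=4≤9, objective 6.
Maximum is 9 at (x,y)=(3,0).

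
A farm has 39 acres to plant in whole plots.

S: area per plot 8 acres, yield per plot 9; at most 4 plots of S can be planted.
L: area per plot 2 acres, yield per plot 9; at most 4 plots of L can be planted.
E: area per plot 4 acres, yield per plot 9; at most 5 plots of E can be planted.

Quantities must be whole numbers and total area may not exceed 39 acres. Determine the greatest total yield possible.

This is a bounded integer knapsack.
4×L and 5×E: area 28 ≤ 39, yield 4·9 + 5·9 = 81.
1×S, 4×L, and 5×E: area 36 ≤ 39, yield 1·9 + 4·9 + 5·9 = 90.
Best is 90.

90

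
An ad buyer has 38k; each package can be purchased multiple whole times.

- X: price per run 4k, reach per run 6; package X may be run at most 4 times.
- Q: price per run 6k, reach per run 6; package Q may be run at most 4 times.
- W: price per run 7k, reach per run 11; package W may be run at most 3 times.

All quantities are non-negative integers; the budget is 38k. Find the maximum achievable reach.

4×X and 3×W: price 37 ≤ 38, reach 4·6 + 3·11 = 57.
3×X, 2×Q, and 2×W: price 38 ≤ 38, reach 3·6 + 2·6 + 2·11 = 52.
Best is 57.

57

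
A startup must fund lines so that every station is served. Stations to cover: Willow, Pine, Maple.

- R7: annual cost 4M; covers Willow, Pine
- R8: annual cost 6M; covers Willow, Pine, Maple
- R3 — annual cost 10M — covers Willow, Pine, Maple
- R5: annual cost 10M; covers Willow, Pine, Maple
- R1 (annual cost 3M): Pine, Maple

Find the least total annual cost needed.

6

This is an integer covering problem.
The greedy cost-per-new-station heuristic would pick R1 and R7 for 7, but a cheaper cover exists.
R8 alone covers Willow, Pine, Maple — every station.
Total annual cost: 6.
No cover costs less than 6.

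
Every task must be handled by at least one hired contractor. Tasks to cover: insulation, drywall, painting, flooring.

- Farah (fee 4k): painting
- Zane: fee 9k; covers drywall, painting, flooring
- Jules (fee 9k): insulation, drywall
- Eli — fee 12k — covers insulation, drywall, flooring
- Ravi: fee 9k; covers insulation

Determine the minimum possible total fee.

16

This is a weighted set-cover instance.
The greedy cost-per-new-task heuristic would pick Zane and Jules for 18, but a cheaper cover exists.
Choose Farah and Eli: together they cover insulation, drywall, painting, flooring — every task.
Total fee: 4 + 12 = 16.
No cover costs less than 16.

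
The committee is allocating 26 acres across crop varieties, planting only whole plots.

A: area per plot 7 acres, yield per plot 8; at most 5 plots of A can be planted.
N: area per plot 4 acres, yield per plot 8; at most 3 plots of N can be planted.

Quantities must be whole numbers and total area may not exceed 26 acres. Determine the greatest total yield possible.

N has the best ratio (8/4); taking only N gives at most 3×8 = 24 (stopped by the supply cap of 3).
Mixing does better — 2×A and 3×N: area 26 ≤ 26, yield 2·8 + 3·8 = 40.

40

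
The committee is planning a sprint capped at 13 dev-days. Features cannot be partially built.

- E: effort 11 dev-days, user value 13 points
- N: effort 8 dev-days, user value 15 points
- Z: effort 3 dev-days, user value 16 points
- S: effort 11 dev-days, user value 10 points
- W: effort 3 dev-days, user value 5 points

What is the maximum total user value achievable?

Allowing fractional choices, the relaxed optimum would be about 34.3, but features are indivisible.
Z + W: effort 3 + 3 = 6 ≤ 13, user value 16 + 5 = 21.
N + Z: effort 8 + 3 = 11 ≤ 13, user value 15 + 16 = 31.
N + W: effort 8 + 3 = 11 ≤ 13, user value 15 + 5 = 20.
Best is N and Z with total user value 31.

31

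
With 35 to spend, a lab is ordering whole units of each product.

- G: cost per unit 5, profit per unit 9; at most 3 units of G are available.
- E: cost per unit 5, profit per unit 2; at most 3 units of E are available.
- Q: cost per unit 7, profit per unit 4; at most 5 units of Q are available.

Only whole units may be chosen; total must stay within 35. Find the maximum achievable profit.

37

Take 3×G, 1×E, and 2×Q: cost 34 ≤ 35, profit 3·9 + 1·2 + 2·4 = 37.
G has the best ratio (9/5) and is taken to its limit of 3; remaining capacity is filled optimally with the others.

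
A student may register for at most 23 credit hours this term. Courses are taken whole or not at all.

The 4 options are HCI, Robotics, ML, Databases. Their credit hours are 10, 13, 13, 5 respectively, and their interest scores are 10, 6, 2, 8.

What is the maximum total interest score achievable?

Treat it as a binary knapsack problem.
Allowing fractional choices, the relaxed optimum would be about 21.7, but courses are indivisible.
HCI + Databases: credit hours 10 + 5 = 15 ≤ 23, interest score 10 + 8 = 18.
Robotics + Databases: credit hours 13 + 5 = 18 ≤ 23, interest score 6 + 8 = 14.
HCI + Robotics: credit hours 10 + 13 = 23 ≤ 23, interest score 10 + 6 = 16.
Best is HCI and Databases with total interest score 18.

18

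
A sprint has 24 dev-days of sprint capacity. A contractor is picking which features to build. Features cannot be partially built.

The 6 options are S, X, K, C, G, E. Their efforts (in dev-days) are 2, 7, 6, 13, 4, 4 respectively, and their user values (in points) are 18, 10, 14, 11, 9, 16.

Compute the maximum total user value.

67

Allowing fractional choices, the relaxed optimum would be about 67.8, but features are indivisible.
S + K + G + E: effort 2 + 6 + 4 + 4 = 16 ≤ 24, user value 18 + 14 + 9 + 16 = 57.
S + X + K + E: effort 2 + 7 + 6 + 4 = 19 ≤ 24, user value 18 + 10 + 14 + 16 = 58.
S + X + K + G + E: effort 2 + 7 + 6 + 4 + 4 = 23 ≤ 24, user value 18 + 10 + 14 + 9 + 16 = 67.
Best is S, X, K, G, and E with total user value 67.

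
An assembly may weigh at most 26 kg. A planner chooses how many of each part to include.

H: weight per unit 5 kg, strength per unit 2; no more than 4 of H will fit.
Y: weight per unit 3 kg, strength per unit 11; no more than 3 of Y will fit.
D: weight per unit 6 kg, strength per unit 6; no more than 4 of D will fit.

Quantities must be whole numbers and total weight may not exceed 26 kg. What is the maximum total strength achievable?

47

3×Y and 2×D: weight 21 ≤ 26, strength 3·11 + 2·6 = 45.
1×H, 3×Y, and 2×D: weight 26 ≤ 26, strength 1·2 + 3·11 + 2·6 = 47.
Best is 47.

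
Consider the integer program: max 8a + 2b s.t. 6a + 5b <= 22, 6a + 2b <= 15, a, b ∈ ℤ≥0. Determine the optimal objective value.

18

Relaxing integrality, the LP optimum is 20.00 at (a,b) = (2.5, 0), which is not an integer point.
(a,b)=(2,1): 6·2+5·1=17≤22, 6·2+2·1=14≤15, objective 18.
(a,b)=(2,0): 6·2+5·0=12≤22, 6·2+2·0=12≤15, objective 16.
(a,b)=(1,2): 6·1+5·2=16≤22, 6·1+2·2=10≤15, objective 12.
The best lattice point is (2,1), giving 18.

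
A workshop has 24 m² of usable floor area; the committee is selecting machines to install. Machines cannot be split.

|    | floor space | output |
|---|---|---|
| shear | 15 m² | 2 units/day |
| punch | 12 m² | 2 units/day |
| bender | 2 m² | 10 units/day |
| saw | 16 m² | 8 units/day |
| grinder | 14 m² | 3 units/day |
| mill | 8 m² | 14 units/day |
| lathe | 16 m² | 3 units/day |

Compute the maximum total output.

27

Allowing fractional choices, the relaxed optimum would be about 31.0, but machines are indivisible.
punch + bender + mill: floor space 12 + 2 + 8 = 22 ≤ 24, output 2 + 10 + 14 = 26.
bender + grinder + mill: floor space 2 + 14 + 8 = 24 ≤ 24, output 10 + 3 + 14 = 27.
bender + mill: floor space 2 + 8 = 10 ≤ 24, output 10 + 14 = 24.
Best is bender, grinder, and mill with total output 27.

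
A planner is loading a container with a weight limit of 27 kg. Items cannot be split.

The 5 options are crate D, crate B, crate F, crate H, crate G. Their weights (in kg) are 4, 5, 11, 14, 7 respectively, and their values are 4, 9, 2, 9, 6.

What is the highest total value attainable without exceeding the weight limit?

crate D + crate B + crate H: weight 4 + 5 + 14 = 23 ≤ 27, value 4 + 9 + 9 = 22.
crate D + crate B + crate F + crate G: weight 4 + 5 + 11 + 7 = 27 ≤ 27, value 4 + 9 + 2 + 6 = 21.
crate B + crate H + crate G: weight 5 + 14 + 7 = 26 ≤ 27, value 9 + 9 + 6 = 24.
Best is crate B, crate H, and crate G with total value 24.

24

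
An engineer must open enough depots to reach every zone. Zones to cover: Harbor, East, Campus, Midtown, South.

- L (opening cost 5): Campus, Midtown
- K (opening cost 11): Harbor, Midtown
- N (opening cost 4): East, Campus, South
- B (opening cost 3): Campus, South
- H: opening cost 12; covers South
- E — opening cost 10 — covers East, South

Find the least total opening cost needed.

This is an integer covering problem.
The greedy cost-per-new-zone heuristic would pick N, L, and K for 20, but a cheaper cover exists.
Choose K and N: together they cover Harbor, East, Campus, Midtown, South — every zone.
Total opening cost: 11 + 4 = 15.
No cover costs less than 15.

15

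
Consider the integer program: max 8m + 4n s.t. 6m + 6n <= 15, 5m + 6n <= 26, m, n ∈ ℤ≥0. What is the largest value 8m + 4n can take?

16

The continuous relaxation peaks at (2.5, 0) with value 20.00; rounding to a feasible lattice point costs some objective.
(m,n)=(2,0) is feasible, giving 16.
(m,n)=(1,1) is feasible, giving 12.
(m,n)=(1,0) is feasible, giving 8.
The best lattice point is (2,0), giving 16.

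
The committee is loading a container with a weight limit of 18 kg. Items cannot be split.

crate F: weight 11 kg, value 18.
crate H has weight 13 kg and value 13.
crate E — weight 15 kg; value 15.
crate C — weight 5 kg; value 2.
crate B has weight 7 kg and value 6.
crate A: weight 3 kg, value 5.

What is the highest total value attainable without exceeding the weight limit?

Treat it as a binary knapsack problem.
Take crate F and crate B: weight 11 + 7 = 18 ≤ 18, value 18 + 6 = 24.
No other feasible combination does better.

24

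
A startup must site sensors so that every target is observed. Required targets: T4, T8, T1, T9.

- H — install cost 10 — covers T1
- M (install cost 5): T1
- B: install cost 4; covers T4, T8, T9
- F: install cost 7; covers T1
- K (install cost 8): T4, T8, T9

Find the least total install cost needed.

9

Choose M and B: together they cover T4, T8, T1, T9 — every target.
Total install cost: 5 + 4 = 9.
No cover costs less than 9.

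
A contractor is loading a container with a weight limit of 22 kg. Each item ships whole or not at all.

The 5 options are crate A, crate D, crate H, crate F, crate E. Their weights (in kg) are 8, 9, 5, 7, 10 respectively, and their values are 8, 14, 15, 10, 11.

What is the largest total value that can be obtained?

39

Allowing fractional choices, the relaxed optimum would be about 40.1, but items are indivisible.
crate D + crate H + crate F: weight 9 + 5 + 7 = 21 ≤ 22, value 14 + 15 + 10 = 39.
crate A + crate D + crate H: weight 8 + 9 + 5 = 22 ≤ 22, value 8 + 14 + 15 = 37.
crate H + crate F + crate E: weight 5 + 7 + 10 = 22 ≤ 22, value 15 + 10 + 11 = 36.
Best is crate D, crate H, and crate F with total value 39.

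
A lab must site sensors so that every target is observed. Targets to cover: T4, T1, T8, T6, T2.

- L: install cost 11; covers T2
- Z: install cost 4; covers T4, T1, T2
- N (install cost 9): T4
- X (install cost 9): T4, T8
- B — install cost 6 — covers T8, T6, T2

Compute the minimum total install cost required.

10

Choose Z and B: together they cover T4, T1, T8, T6, T2 — every target.
Total install cost: 4 + 6 = 10.
No cover costs less than 10.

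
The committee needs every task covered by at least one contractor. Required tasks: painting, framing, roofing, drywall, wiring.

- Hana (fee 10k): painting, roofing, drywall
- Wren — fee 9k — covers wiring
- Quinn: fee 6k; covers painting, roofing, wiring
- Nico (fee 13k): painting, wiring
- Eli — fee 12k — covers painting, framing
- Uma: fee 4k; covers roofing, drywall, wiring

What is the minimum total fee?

16

Choose Eli and Uma: together they cover painting, framing, roofing, drywall, wiring — every task.
Total fee: 12 + 4 = 16.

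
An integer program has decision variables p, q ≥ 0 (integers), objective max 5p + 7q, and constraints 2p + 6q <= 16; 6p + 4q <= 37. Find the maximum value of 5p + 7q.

Relaxing integrality, the LP optimum is 33.71 at (p,q) = (5.64, 0.786), which is not an integer point.
(p,q)=(5,1): 2·5+6·1=16≤16, 6·5+4·1=34≤37, objective 32.
(p,q)=(6,0): 2·6+6·0=12≤16, 6·6+4·0=36≤37, objective 30.
(p,q)=(4,1): 2·4+6·1=14≤16, 6·4+4·1=28≤37, objective 27.
The best lattice point is (5,1), giving 32.

32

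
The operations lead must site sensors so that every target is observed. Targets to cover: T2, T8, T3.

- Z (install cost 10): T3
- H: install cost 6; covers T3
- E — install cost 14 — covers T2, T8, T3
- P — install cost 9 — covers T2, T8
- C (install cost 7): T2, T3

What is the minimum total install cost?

The greedy cost-per-new-target heuristic would pick C and P for 16, but a cheaper cover exists.
E alone covers T2, T8, T3 — every target.
Total install cost: 14.
No cover costs less than 14.

14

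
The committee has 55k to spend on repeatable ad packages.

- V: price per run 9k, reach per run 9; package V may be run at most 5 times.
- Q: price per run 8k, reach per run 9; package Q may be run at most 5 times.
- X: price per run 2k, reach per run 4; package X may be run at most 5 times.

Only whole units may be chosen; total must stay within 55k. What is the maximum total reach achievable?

5×Q and 5×X: price 50 ≤ 55, reach 5·9 + 5·4 = 65.
1×V, 5×Q, and 3×X: price 55 ≤ 55, reach 1·9 + 5·9 + 3·4 = 66.
Best is 66.

66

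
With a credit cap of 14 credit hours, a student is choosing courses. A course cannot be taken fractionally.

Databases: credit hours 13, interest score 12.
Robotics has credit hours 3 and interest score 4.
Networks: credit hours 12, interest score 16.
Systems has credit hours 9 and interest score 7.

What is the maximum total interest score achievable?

16

Allowing fractional choices, the relaxed optimum would be about 18.7, but courses are indivisible.
Databases: credit hours 13 ≤ 14, interest score 12.
Robotics + Systems: credit hours 3 + 9 = 12 ≤ 14, interest score 4 + 7 = 11.
Networks: credit hours 12 ≤ 14, interest score 16.
Best is Networks with total interest score 16.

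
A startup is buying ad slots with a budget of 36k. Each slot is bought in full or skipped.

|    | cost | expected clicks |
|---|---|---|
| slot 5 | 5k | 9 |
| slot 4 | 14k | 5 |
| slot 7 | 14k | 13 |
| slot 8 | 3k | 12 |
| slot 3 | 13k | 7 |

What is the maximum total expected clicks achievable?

This is an integer program with binary decision variables.
Take slot 5, slot 7, slot 8, and slot 3: cost 5 + 14 + 3 + 13 = 35 ≤ 36, expected clicks 9 + 13 + 12 + 7 = 41.
No other feasible combination does better.

41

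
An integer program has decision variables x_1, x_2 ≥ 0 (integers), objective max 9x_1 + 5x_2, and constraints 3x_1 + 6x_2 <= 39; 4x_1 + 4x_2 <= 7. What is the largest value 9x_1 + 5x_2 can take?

9

The continuous relaxation peaks at (1.75, 0) with value 15.75; rounding to a feasible lattice point costs some objective.
(x_1,x_2)=(1,0): 3·1+6·0=3≤39, 4·1+4·0=4≤7, objective 9.
(x_1,x_2)=(0,1): 3·0+6·1=6≤39, 4·0+4·1=4≤7, objective 5.
(x_1,x_2)=(0,0): 3·0+6·0=0≤39, 4·0+4·0=0≤7, objective 0.
No feasible integer point exceeds 9.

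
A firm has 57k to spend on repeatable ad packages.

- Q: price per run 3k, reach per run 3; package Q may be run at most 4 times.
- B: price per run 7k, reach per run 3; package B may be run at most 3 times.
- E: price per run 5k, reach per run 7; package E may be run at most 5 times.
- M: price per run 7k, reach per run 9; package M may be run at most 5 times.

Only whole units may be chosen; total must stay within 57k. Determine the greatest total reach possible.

Take 1×Q, 5×E, and 4×M: price 56 ≤ 57, reach 1·3 + 5·7 + 4·9 = 74.
E has the best ratio (7/5) and is taken to its limit of 5; remaining capacity is filled optimally with the others.

74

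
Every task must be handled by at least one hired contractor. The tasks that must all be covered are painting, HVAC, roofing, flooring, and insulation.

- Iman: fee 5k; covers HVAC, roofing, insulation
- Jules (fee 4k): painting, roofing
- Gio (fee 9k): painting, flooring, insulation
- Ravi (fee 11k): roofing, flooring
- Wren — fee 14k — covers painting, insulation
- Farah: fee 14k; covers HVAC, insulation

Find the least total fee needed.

The greedy cost-per-new-task heuristic would pick Iman, Jules, and Gio for 18, but a cheaper cover exists.
Choose Iman and Gio: together they cover painting, HVAC, roofing, flooring, insulation — every task.
Total fee: 5 + 9 = 14.
No cover costs less than 14.

14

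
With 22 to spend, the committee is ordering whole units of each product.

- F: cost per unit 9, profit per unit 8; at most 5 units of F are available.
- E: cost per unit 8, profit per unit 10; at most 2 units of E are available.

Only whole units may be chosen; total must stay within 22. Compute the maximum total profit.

20

This is a bounded integer knapsack.
E has the best ratio (10/8); taking only E gives at most 2×10 = 20 (stopped by the cost limit).
Optimal: 2×E: cost 16 ≤ 22, profit 2·10 = 20.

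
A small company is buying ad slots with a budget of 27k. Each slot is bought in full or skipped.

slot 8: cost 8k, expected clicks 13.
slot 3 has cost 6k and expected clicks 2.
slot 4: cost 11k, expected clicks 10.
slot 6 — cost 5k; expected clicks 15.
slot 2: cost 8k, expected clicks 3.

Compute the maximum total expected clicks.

slot 8 + slot 4 + slot 6: cost 8 + 11 + 5 = 24 ≤ 27, expected clicks 13 + 10 + 15 = 38.
slot 8 + slot 6 + slot 2: cost 8 + 5 + 8 = 21 ≤ 27, expected clicks 13 + 15 + 3 = 31.
slot 8 + slot 3 + slot 6 + slot 2: cost 8 + 6 + 5 + 8 = 27 ≤ 27, expected clicks 13 + 2 + 15 + 3 = 33.
Best is slot 8, slot 4, and slot 6 with total expected clicks 38.

38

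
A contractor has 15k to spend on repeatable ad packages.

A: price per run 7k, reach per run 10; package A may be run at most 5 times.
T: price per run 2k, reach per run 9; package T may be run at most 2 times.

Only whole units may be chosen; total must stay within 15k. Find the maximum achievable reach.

28

1×A and 2×T: price 11 ≤ 15, reach 1·10 + 2·9 = 28.
2×A: price 14 ≤ 15, reach 2·10 = 20.
Best is 28.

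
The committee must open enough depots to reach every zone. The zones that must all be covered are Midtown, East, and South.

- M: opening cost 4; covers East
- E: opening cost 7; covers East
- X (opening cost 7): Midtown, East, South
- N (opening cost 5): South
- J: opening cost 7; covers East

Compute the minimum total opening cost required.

X alone covers Midtown, East, South — every zone.
Total opening cost: 7.
No cover costs less than 7.

7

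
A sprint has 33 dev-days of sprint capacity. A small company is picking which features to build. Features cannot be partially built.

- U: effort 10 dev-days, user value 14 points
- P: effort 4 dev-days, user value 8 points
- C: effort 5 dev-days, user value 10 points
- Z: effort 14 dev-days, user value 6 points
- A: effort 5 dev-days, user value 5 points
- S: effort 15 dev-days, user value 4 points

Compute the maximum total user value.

Allowing fractional choices, the relaxed optimum would be about 40.9, but features are indivisible.
U + P + C + Z: effort 10 + 4 + 5 + 14 = 33 ≤ 33, user value 14 + 8 + 10 + 6 = 38.
U + P + C + A: effort 10 + 4 + 5 + 5 = 24 ≤ 33, user value 14 + 8 + 10 + 5 = 37.
Best is U, P, C, and Z with total user value 38.

38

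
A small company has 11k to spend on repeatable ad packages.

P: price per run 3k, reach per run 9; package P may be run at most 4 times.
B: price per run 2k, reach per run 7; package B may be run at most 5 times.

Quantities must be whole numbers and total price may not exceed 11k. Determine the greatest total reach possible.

37

B has the best ratio (7/2); taking only B gives at most 5×7 = 35 (stopped by the price limit).
Mixing does better — 1×P and 4×B: price 11 ≤ 11, reach 1·9 + 4·7 = 37.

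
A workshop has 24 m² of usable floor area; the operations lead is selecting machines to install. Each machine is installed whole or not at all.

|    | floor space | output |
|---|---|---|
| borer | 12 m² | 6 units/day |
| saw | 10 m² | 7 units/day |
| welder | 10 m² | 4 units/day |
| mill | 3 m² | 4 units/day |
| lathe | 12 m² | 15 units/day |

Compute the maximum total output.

Take saw and lathe: floor space 10 + 12 = 22 ≤ 24, output 7 + 15 = 22.
No other feasible combination does better.

22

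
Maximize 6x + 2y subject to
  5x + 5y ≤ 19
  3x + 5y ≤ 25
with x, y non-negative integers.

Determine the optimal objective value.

18

Relaxing integrality, the LP optimum is 22.80 at (x,y) = (3.8, 0), which is not an integer point.
(x,y)=(3,0): 5·3+5·0=15≤19, 3·3+5·0=9≤25, objective 18.
(x,y)=(2,1): 5·2+5·1=15≤19, 3·2+5·1=11≤25, objective 14.
Maximum is 18 at (x,y)=(3,0).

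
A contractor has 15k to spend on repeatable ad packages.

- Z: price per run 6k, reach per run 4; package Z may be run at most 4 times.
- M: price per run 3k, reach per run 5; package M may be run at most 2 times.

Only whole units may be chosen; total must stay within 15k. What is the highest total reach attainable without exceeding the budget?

14

Take 1×Z and 2×M: price 12 ≤ 15, reach 1·4 + 2·5 = 14.
M has the best ratio (5/3) and is taken to its limit of 2; remaining capacity is filled optimally with the others.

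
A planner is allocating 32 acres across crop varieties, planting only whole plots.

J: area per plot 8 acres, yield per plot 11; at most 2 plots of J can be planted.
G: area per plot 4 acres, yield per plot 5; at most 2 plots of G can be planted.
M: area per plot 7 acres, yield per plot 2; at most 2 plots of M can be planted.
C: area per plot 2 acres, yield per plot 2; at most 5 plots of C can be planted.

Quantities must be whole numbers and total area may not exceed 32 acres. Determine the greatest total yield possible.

40

2×J, 2×G, and 3×C: area 30 ≤ 32, yield 2·11 + 2·5 + 3·2 = 38.
2×J, 2×G, and 4×C: area 32 ≤ 32, yield 2·11 + 2·5 + 4·2 = 40.
Best is 40.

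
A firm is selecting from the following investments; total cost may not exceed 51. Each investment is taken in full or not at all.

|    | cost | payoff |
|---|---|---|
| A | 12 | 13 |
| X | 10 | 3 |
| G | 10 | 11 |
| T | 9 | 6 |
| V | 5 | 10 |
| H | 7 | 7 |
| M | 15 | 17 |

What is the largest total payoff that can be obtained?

Treat it as a binary knapsack problem.
Allowing fractional choices, the relaxed optimum would be about 59.3, but investments are indivisible.
A + G + V + H + M: cost 12 + 10 + 5 + 7 + 15 = 49 ≤ 51, payoff 13 + 11 + 10 + 7 + 17 = 58.
A + T + V + H + M: cost 12 + 9 + 5 + 7 + 15 = 48 ≤ 51, payoff 13 + 6 + 10 + 7 + 17 = 53.
A + G + T + V + M: cost 12 + 10 + 9 + 5 + 15 = 51 ≤ 51, payoff 13 + 11 + 6 + 10 + 17 = 57.
Best is A, G, V, H, and M with total payoff 58.

58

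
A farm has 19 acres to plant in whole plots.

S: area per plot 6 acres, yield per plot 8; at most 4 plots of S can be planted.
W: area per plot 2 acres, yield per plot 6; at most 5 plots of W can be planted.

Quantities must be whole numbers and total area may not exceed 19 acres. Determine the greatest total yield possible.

This is a bounded integer knapsack.
1×S and 5×W: area 16 ≤ 19, yield 1·8 + 5·6 = 38.
2×S and 3×W: area 18 ≤ 19, yield 2·8 + 3·6 = 34.
Best is 38.

38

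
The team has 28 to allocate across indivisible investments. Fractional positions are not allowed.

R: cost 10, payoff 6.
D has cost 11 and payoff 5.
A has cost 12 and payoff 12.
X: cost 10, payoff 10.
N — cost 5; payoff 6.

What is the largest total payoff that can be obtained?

28

Take A, X, and N: cost 12 + 10 + 5 = 27 ≤ 28, payoff 12 + 10 + 6 = 28.
No other feasible combination does better.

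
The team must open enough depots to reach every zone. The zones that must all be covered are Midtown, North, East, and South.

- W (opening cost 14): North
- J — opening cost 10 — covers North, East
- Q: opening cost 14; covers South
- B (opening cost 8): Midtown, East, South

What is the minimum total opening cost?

This is an integer covering problem.
Choose J and B: together they cover Midtown, North, East, South — every zone.
Total opening cost: 10 + 8 = 18.
No cover costs less than 18.

18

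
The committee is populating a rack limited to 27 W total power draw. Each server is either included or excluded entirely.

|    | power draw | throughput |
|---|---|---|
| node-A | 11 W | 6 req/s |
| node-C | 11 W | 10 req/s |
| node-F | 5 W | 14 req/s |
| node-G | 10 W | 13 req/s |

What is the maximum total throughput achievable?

Take node-C, node-F, and node-G: power draw 11 + 5 + 10 = 26 ≤ 27, throughput 10 + 14 + 13 = 37.
No other feasible combination does better.

37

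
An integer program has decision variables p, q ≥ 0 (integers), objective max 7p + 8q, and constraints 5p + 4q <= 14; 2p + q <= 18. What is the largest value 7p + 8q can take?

24

Relaxing integrality, the LP optimum is 28.00 at (p,q) = (0, 3.5), which is not an integer point.
(p,q)=(0,3): 5·0+4·3=12≤14, 2·0+1·3=3≤18, objective 24.
(p,q)=(1,2): 5·1+4·2=13≤14, 2·1+1·2=4≤18, objective 23.
(p,q)=(0,2): 5·0+4·2=8≤14, 2·0+1·2=2≤18, objective 16.
Maximum is 24 at (p,q)=(0,3).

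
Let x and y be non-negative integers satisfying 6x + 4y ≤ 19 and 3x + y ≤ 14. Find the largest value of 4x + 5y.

(x,y)=(0,4) is feasible, giving 20.
(x,y)=(1,3) is feasible, giving 19.
No feasible integer point exceeds 20.

20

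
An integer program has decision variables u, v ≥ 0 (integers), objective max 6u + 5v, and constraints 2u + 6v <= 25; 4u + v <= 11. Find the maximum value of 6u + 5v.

(u,v)=(2,3) is feasible, giving 27.
(u,v)=(2,2) is feasible, giving 22.
(u,v)=(1,3) is feasible, giving 21.
The best lattice point is (2,3), giving 27.

27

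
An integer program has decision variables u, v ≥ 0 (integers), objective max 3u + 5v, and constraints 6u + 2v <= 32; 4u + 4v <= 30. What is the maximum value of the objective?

35

(u,v)=(0,7): 6·0+2·7=14≤32, 4·0+4·7=28≤30, objective 35.
(u,v)=(1,6): 6·1+2·6=18≤32, 4·1+4·6=28≤30, objective 33.
(u,v)=(0,6): 6·0+2·6=12≤32, 4·0+4·6=24≤30, objective 30.
The best lattice point is (0,7), giving 35.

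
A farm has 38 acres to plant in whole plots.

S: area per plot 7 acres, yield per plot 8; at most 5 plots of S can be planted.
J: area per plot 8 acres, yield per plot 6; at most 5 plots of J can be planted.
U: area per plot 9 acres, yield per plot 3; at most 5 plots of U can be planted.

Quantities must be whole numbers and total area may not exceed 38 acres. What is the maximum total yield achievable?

40

This is a bounded integer knapsack.
S has the best ratio (8/7); taking only S gives at most 5×8 = 40 (stopped by the area limit).
Optimal: 5×S: area 35 ≤ 38, yield 5·8 = 40.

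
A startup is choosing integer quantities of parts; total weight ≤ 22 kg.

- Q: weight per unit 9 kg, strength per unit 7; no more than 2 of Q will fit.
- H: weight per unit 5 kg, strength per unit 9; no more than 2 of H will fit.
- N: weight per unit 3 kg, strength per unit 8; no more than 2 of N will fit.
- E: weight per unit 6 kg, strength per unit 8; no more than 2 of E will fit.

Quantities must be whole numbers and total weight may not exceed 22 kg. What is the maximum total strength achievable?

This is a bounded integer knapsack.
N has the best ratio (8/3); taking only N gives at most 2×8 = 16 (stopped by the supply cap of 2).
Mixing does better — 2×H, 2×N, and 1×E: weight 22 ≤ 22, strength 2·9 + 2·8 + 1·8 = 42.

42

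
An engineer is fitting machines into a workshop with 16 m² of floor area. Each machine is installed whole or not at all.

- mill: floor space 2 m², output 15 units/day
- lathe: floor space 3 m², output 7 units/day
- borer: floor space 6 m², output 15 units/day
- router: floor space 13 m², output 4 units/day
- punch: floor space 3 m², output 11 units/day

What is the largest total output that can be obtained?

48

mill + lathe + borer: floor space 2 + 3 + 6 = 11 ≤ 16, output 15 + 7 + 15 = 37.
mill + lathe + borer + punch: floor space 2 + 3 + 6 + 3 = 14 ≤ 16, output 15 + 7 + 15 + 11 = 48.
mill + borer + punch: floor space 2 + 6 + 3 = 11 ≤ 16, output 15 + 15 + 11 = 41.
Best is mill, lathe, borer, and punch with total output 48.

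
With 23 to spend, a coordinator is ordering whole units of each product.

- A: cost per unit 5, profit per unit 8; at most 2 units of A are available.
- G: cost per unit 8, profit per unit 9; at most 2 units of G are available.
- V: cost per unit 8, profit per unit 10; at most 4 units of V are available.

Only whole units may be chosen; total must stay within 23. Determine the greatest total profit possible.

A has the best ratio (8/5); taking only A gives at most 2×8 = 16 (stopped by the supply cap of 2).
Mixing does better — 1×A and 2×V: cost 21 ≤ 23, profit 1·8 + 2·10 = 28.

28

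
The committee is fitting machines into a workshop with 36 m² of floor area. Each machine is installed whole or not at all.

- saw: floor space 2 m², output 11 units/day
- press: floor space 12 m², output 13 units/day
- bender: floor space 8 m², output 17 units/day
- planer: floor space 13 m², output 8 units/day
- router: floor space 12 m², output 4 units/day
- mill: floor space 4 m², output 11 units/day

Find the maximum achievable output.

52

Take saw, press, bender, and mill: floor space 2 + 12 + 8 + 4 = 26 ≤ 36, output 11 + 13 + 17 + 11 = 52.
No other feasible combination does better.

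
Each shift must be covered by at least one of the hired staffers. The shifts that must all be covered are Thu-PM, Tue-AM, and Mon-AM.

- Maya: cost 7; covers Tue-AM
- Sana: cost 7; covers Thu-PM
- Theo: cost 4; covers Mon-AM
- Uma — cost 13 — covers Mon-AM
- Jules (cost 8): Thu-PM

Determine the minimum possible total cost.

18

Choose Maya, Sana, and Theo: together they cover Thu-PM, Tue-AM, Mon-AM — every shift.
Total cost: 7 + 7 + 4 = 18.
No cover costs less than 18.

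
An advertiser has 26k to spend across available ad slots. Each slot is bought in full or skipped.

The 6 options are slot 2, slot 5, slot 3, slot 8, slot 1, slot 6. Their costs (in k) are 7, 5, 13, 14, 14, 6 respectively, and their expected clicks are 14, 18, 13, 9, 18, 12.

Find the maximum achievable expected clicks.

Allowing fractional choices, the relaxed optimum would be about 54.3, but ad slots are indivisible.
slot 5 + slot 1 + slot 6: cost 5 + 14 + 6 = 25 ≤ 26, expected clicks 18 + 18 + 12 = 48.
slot 2 + slot 5 + slot 1: cost 7 + 5 + 14 = 26 ≤ 26, expected clicks 14 + 18 + 18 = 50.
Best is slot 2, slot 5, and slot 1 with total expected clicks 50.

50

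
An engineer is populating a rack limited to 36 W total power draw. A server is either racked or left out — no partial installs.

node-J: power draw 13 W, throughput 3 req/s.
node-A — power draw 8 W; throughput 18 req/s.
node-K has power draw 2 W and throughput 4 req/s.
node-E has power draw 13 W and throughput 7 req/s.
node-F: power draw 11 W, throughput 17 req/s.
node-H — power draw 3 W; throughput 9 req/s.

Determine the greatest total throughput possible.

Treat it as a binary knapsack problem.
Take node-A, node-E, node-F, and node-H: power draw 8 + 13 + 11 + 3 = 35 ≤ 36, throughput 18 + 7 + 17 + 9 = 51.
No other feasible combination does better.

51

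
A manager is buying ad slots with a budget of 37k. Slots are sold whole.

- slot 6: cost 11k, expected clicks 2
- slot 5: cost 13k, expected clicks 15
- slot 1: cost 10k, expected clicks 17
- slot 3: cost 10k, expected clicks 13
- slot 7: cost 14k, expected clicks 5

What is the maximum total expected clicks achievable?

Allowing fractional choices, the relaxed optimum would be about 46.4, but ad slots are indivisible.
slot 5 + slot 1 + slot 7: cost 13 + 10 + 14 = 37 ≤ 37, expected clicks 15 + 17 + 5 = 37.
slot 5 + slot 1 + slot 3: cost 13 + 10 + 10 = 33 ≤ 37, expected clicks 15 + 17 + 13 = 45.
slot 1 + slot 3 + slot 7: cost 10 + 10 + 14 = 34 ≤ 37, expected clicks 17 + 13 + 5 = 35.
Best is slot 5, slot 1, and slot 3 with total expected clicks 45.

45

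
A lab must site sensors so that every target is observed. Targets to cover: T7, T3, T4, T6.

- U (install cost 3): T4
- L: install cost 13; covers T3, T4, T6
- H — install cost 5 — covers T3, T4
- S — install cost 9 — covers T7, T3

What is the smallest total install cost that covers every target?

The greedy cost-per-new-target heuristic would pick H, S, and L for 27, but a cheaper cover exists.
Choose L and S: together they cover T7, T3, T4, T6 — every target.
Total install cost: 13 + 9 = 22.
No cover costs less than 22.

22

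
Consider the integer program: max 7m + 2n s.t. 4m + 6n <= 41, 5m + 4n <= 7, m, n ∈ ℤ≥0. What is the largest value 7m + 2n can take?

7

The continuous relaxation peaks at (1.4, 0) with value 9.80; rounding to a feasible lattice point costs some objective.
(m,n)=(1,0): 4·1+6·0=4≤41, 5·1+4·0=5≤7, objective 7.
(m,n)=(0,1): 4·0+6·1=6≤41, 5·0+4·1=4≤7, objective 2.
(m,n)=(0,0): 4·0+6·0=0≤41, 5·0+4·0=0≤7, objective 0.
Maximum is 7 at (m,n)=(1,0).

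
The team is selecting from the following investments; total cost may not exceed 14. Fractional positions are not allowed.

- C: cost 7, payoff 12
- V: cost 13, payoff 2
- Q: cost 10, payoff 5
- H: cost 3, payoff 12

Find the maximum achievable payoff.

Q + H: cost 10 + 3 = 13 ≤ 14, payoff 5 + 12 = 17.
H: cost 3 ≤ 14, payoff 12.
C + H: cost 7 + 3 = 10 ≤ 14, payoff 12 + 12 = 24.
Best is C and H with total payoff 24.

24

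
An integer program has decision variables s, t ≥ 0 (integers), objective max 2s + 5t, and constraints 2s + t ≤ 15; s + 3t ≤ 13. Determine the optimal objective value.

23

Relaxing integrality, the LP optimum is 23.80 at (s,t) = (6.4, 2.2), which is not an integer point.
(s,t)=(4,3) is feasible, giving 23.
(s,t)=(6,2) is feasible, giving 22.
The best lattice point is (4,3), giving 23.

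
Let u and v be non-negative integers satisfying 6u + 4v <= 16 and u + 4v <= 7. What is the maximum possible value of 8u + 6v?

The continuous relaxation peaks at (1.8, 1.3) with value 22.20; rounding to a feasible lattice point costs some objective.
(u,v)=(2,1): 6·2+4·1=16≤16, 1·2+4·1=6≤7, objective 22.
(u,v)=(2,0): 6·2+4·0=12≤16, 1·2+4·0=2≤7, objective 16.
(u,v)=(1,1): 6·1+4·1=10≤16, 1·1+4·1=5≤7, objective 14.
(u,v)=(1,0): 6·1+4·0=6≤16, 1·1+4·0=1≤7, objective 8.
Maximum is 22 at (u,v)=(2,1).

22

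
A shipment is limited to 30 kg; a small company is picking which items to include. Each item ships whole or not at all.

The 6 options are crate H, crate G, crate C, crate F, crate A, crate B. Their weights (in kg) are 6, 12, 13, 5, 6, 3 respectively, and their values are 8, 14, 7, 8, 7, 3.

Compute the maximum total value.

Treat it as a binary knapsack problem.
Take crate H, crate G, crate F, and crate A: weight 6 + 12 + 5 + 6 = 29 ≤ 30, value 8 + 14 + 8 + 7 = 37.
No other feasible combination does better.

37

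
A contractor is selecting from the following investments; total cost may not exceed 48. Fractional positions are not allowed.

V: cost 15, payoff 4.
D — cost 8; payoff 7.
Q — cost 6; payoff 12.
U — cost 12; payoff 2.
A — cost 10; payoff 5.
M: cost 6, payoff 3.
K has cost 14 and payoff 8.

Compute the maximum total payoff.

35

D + Q + A + M + K: cost 8 + 6 + 10 + 6 + 14 = 44 ≤ 48, payoff 7 + 12 + 5 + 3 + 8 = 35.
D + Q + A + K: cost 8 + 6 + 10 + 14 = 38 ≤ 48, payoff 7 + 12 + 5 + 8 = 32.
D + Q + U + M + K: cost 8 + 6 + 12 + 6 + 14 = 46 ≤ 48, payoff 7 + 12 + 2 + 3 + 8 = 32.
Best is D, Q, A, M, and K with total payoff 35.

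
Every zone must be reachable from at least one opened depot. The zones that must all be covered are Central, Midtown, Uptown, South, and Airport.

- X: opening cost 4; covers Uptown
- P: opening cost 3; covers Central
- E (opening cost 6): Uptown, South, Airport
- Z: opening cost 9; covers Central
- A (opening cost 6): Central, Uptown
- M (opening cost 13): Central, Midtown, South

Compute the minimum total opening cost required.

19

The greedy cost-per-new-zone heuristic would pick E, P, and M for 22, but a cheaper cover exists.
Choose E and M: together they cover Central, Midtown, Uptown, South, Airport — every zone.
Total opening cost: 6 + 13 = 19.
No cover costs less than 19.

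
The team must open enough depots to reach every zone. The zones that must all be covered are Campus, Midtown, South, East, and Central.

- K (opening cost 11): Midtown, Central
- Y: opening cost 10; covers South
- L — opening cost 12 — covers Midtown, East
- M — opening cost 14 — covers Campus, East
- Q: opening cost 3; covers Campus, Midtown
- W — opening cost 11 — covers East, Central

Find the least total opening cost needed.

24

Choose Y, Q, and W: together they cover Campus, Midtown, South, East, Central — every zone.
Total opening cost: 10 + 3 + 11 = 24.
No cover costs less than 24.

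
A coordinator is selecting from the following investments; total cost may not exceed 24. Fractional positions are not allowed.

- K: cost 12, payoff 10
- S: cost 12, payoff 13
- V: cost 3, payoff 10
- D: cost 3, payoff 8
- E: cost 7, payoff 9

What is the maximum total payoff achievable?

32

S + D + E: cost 12 + 3 + 7 = 22 ≤ 24, payoff 13 + 8 + 9 = 30.
S + V + E: cost 12 + 3 + 7 = 22 ≤ 24, payoff 13 + 10 + 9 = 32.
S + V + D: cost 12 + 3 + 3 = 18 ≤ 24, payoff 13 + 10 + 8 = 31.
Best is S, V, and E with total payoff 32.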